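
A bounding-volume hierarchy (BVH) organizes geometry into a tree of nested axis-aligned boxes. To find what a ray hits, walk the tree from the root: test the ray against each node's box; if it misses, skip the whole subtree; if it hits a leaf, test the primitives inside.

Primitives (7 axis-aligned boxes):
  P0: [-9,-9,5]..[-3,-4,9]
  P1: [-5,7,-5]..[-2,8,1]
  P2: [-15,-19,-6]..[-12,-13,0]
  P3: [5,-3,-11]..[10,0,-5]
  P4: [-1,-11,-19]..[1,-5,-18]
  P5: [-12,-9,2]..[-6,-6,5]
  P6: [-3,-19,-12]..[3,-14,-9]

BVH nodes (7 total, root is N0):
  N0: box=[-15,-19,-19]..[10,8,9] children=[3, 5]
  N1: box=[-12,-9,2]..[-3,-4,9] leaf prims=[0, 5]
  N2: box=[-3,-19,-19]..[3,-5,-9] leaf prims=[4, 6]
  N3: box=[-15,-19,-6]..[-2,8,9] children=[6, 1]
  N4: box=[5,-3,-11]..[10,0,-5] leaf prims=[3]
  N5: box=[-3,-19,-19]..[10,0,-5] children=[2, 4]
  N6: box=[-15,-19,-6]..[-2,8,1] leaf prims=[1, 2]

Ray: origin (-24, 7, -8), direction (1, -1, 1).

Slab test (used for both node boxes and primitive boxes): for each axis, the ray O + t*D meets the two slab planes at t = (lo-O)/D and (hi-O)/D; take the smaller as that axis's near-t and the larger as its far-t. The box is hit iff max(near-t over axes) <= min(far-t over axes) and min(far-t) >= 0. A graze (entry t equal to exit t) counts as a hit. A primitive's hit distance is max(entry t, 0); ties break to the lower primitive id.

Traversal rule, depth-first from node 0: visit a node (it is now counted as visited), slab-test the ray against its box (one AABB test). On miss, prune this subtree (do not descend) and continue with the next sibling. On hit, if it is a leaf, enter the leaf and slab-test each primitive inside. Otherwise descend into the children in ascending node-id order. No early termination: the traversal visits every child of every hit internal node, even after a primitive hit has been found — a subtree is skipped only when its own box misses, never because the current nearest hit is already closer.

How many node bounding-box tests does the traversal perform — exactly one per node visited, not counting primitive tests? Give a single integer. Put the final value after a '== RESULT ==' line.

Trace the traversal:
N0 x:[9,34] y:[-1,26] z:[-11,17] -> hit [9,17], descend [3, 5]
  N3 x:[9,22] y:[-1,26] z:[2,17] -> hit [9,17], descend [1, 6]
    N1 x:[12,21] y:[11,16] z:[10,17] -> hit [12,16] leaf, test {P0@t=15, P5@t=13}
    N6 x:[9,22] y:[-1,26] z:[2,9] -> hit [9,9] leaf, test {P1(miss), P2(miss)}
  N5 x:[21,34] y:[7,26] z:[-11,3] -> miss, prune

5 AABB tests over nodes [0, 3, 1, 6, 5]; 2 leaves entered; closest P5.

== RESULT ==
5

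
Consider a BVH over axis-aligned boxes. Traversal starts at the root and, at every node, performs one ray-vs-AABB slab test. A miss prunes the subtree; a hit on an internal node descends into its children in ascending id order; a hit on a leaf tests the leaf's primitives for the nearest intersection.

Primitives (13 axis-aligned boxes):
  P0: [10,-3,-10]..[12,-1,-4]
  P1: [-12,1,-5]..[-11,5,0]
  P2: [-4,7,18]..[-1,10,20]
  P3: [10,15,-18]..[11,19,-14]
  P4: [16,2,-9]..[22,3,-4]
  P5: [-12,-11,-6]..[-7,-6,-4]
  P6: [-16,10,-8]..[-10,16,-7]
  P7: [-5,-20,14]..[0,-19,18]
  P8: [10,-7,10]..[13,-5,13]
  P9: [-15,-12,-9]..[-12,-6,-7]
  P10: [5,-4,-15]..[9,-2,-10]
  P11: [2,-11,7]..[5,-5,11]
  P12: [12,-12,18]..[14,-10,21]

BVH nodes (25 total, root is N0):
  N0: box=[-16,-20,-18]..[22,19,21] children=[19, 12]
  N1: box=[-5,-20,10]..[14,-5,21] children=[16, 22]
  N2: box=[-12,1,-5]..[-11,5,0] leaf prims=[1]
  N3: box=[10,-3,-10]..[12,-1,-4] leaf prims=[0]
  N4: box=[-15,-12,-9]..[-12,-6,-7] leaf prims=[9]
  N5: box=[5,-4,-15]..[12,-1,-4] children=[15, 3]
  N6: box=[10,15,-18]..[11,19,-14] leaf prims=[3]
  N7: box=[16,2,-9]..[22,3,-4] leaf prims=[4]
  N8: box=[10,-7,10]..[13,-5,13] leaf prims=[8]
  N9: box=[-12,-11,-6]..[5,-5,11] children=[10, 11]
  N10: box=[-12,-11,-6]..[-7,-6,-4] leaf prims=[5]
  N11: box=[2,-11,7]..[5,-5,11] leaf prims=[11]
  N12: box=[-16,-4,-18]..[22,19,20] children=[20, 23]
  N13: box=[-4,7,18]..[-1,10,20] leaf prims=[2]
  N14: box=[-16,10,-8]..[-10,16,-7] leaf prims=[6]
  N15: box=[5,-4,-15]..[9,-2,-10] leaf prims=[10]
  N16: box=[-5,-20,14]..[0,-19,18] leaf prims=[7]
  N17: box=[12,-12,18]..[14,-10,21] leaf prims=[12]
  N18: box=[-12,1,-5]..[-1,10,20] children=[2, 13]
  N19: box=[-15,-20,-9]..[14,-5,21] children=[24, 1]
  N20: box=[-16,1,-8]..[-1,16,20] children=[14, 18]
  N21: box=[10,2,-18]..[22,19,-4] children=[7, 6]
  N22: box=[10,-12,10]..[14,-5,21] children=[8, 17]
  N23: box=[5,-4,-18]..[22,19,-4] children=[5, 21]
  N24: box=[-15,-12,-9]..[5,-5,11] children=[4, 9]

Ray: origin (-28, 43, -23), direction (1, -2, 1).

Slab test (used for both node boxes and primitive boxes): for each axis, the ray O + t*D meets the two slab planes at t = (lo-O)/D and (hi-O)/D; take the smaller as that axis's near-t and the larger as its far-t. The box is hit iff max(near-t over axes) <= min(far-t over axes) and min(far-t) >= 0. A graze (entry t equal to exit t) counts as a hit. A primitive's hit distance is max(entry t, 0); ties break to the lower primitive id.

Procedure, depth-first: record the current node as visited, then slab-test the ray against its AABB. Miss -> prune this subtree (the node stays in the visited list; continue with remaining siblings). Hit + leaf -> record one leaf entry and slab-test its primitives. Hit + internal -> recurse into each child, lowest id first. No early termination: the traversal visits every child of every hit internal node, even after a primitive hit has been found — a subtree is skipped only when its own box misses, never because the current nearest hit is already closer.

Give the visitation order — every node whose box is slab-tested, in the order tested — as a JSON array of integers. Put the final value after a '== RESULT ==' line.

Traverse from the root:
N0 x:[12,50] y:[12,63/2] z:[5,44] -> hit [12,63/2], descend [12, 19]
  N12 x:[12,50] y:[12,47/2] z:[5,43] -> hit [12,47/2], descend [20, 23]
    N20 x:[12,27] y:[27/2,21] z:[15,43] -> hit [15,21], descend [14, 18]
      N14 x:[12,18] y:[27/2,33/2] z:[15,16] -> hit [15,16] leaf, test {P6@t=15}
      N18 x:[16,27] y:[33/2,21] z:[18,43] -> hit [18,21], descend [2, 13]
        N2 x:[16,17] y:[19,21] z:[18,23] -> miss, prune
        N13 x:[24,27] y:[33/2,18] z:[41,43] -> miss, prune
    N23 x:[33,50] y:[12,47/2] z:[5,19] -> miss, prune
  N19 x:[13,42] y:[24,63/2] z:[14,44] -> hit [24,63/2], descend [1, 24]
    N1 x:[23,42] y:[24,63/2] z:[33,44] -> miss, prune
    N24 x:[13,33] y:[24,55/2] z:[14,34] -> hit [24,55/2], descend [4, 9]
      N4 x:[13,16] y:[49/2,55/2] z:[14,16] -> miss, prune
      N9 x:[16,33] y:[24,27] z:[17,34] -> hit [24,27], descend [10, 11]
        N10 x:[16,21] y:[49/2,27] z:[17,19] -> miss, prune
        N11 x:[30,33] y:[24,27] z:[30,34] -> miss, prune

Summary -> nodes [0, 12, 20, 14, 18, 2, 13, 23, 19, 1, 24, 4, 9, 10, 11]; box-tests=15; leaf-entries=1; first=P6

== RESULT ==
[0, 12, 20, 14, 18, 2, 13, 23, 19, 1, 24, 4, 9, 10, 11]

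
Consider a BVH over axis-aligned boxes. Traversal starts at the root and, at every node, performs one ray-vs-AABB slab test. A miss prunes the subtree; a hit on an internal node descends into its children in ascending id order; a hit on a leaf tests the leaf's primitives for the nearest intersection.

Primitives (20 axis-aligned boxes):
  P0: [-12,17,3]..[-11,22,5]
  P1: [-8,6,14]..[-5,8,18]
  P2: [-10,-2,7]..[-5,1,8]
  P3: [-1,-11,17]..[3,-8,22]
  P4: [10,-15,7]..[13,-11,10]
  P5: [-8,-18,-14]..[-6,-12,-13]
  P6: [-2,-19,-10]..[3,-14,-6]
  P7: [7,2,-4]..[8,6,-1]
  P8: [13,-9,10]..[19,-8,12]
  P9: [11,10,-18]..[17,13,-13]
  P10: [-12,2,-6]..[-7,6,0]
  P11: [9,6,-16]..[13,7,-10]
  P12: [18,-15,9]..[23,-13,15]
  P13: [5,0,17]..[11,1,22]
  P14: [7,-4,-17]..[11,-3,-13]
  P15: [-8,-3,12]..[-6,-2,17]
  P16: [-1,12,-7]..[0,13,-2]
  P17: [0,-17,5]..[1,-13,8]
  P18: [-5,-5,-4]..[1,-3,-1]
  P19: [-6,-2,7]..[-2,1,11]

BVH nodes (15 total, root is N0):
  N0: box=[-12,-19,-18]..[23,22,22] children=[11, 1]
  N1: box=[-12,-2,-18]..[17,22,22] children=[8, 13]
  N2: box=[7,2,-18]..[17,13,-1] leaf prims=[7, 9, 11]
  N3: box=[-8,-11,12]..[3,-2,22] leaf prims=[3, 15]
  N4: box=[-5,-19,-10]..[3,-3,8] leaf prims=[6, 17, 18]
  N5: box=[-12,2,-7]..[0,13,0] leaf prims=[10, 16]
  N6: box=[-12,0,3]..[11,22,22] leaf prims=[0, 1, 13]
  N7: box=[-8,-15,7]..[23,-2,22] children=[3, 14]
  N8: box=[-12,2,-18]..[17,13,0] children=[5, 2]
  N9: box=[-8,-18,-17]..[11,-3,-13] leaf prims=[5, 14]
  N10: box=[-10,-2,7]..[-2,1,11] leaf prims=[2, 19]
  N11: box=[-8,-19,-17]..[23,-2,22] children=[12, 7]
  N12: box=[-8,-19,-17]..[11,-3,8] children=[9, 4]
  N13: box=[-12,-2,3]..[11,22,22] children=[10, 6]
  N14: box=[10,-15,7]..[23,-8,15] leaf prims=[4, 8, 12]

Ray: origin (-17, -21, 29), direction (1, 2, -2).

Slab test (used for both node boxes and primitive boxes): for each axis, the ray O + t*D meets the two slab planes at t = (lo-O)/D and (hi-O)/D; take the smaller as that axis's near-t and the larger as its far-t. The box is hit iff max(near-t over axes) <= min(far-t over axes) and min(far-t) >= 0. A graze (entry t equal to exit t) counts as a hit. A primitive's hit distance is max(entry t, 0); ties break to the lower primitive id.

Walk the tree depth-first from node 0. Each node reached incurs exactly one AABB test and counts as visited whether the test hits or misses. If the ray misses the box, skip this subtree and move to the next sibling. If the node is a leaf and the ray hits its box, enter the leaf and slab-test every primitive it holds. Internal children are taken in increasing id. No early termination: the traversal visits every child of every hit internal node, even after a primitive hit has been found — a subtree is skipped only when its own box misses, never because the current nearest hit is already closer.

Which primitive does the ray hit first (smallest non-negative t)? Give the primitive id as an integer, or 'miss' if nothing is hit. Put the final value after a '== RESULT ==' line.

Trace the traversal:
N0 x:[5,40] y:[1,43/2] z:[7/2,47/2] -> hit [5,43/2], descend [1, 11]
  N1 x:[5,34] y:[19/2,43/2] z:[7/2,47/2] -> hit [19/2,43/2], descend [8, 13]
    N8 x:[5,34] y:[23/2,17] z:[29/2,47/2] -> hit [29/2,17], descend [2, 5]
      N2 x:[24,34] y:[23/2,17] z:[15,47/2] -> miss, prune
      N5 x:[5,17] y:[23/2,17] z:[29/2,18] -> hit [29/2,17] leaf, test {P10(miss), P16@t=33/2}
    N13 x:[5,28] y:[19/2,43/2] z:[7/2,13] -> hit [19/2,13], descend [6, 10]
      N6 x:[5,28] y:[21/2,43/2] z:[7/2,13] -> hit [21/2,13] leaf, test {P0(miss), P1(miss), P13(miss)}
      N10 x:[7,15] y:[19/2,11] z:[9,11] -> hit [19/2,11] leaf, test {P2@t=21/2, P19@t=11}
  N11 x:[9,40] y:[1,19/2] z:[7/2,23] -> hit [9,19/2], descend [7, 12]
    N7 x:[9,40] y:[3,19/2] z:[7/2,11] -> hit [9,19/2], descend [3, 14]
      N3 x:[9,20] y:[5,19/2] z:[7/2,17/2] -> miss, prune
      N14 x:[27,40] y:[3,13/2] z:[7,11] -> miss, prune
    N12 x:[9,28] y:[1,9] z:[21/2,23] -> miss, prune

Visited [0, 1, 8, 2, 5, 13, 6, 10, 11, 7, 3, 14, 12]. Tests: 13 box, 3 leaf. Nearest: P2.

== RESULT ==
2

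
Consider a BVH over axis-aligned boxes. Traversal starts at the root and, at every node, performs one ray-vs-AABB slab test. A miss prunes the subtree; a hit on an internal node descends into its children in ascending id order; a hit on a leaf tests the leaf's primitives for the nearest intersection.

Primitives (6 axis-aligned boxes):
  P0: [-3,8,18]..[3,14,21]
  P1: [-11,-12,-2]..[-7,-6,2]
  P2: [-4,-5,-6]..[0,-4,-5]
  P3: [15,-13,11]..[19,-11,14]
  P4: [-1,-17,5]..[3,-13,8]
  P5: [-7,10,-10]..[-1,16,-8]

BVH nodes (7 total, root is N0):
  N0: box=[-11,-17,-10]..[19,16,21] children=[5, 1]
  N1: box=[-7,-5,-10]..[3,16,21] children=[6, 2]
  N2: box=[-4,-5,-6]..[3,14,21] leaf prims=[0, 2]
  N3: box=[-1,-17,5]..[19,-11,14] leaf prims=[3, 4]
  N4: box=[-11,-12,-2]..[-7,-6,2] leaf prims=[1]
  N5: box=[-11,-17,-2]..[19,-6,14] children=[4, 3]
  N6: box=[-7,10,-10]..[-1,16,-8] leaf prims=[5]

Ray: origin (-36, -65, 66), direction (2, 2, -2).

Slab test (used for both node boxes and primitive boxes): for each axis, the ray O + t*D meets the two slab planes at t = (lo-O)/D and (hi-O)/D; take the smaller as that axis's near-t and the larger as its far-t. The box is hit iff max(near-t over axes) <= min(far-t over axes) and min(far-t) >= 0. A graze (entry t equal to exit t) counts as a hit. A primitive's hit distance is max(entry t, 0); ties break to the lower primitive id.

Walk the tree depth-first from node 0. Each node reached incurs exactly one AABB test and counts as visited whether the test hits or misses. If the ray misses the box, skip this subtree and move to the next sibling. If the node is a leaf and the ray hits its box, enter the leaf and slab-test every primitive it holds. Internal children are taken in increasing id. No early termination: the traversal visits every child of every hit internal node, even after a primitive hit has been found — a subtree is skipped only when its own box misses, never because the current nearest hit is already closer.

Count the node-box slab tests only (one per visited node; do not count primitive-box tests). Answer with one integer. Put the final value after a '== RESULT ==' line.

Trace the traversal:
N0 x:[25/2,55/2] y:[24,81/2] z:[45/2,38] -> hit [24,55/2], descend [1, 5]
  N1 x:[29/2,39/2] y:[30,81/2] z:[45/2,38] -> miss, prune
  N5 x:[25/2,55/2] y:[24,59/2] z:[26,34] -> hit [26,55/2], descend [3, 4]
    N3 x:[35/2,55/2] y:[24,27] z:[26,61/2] -> hit [26,27] leaf, test {P3@t=26, P4(miss)}
    N4 x:[25/2,29/2] y:[53/2,59/2] z:[32,34] -> miss, prune

5 AABB tests over nodes [0, 1, 5, 3, 4]; 1 leaf entered; closest P3.

== RESULT ==
5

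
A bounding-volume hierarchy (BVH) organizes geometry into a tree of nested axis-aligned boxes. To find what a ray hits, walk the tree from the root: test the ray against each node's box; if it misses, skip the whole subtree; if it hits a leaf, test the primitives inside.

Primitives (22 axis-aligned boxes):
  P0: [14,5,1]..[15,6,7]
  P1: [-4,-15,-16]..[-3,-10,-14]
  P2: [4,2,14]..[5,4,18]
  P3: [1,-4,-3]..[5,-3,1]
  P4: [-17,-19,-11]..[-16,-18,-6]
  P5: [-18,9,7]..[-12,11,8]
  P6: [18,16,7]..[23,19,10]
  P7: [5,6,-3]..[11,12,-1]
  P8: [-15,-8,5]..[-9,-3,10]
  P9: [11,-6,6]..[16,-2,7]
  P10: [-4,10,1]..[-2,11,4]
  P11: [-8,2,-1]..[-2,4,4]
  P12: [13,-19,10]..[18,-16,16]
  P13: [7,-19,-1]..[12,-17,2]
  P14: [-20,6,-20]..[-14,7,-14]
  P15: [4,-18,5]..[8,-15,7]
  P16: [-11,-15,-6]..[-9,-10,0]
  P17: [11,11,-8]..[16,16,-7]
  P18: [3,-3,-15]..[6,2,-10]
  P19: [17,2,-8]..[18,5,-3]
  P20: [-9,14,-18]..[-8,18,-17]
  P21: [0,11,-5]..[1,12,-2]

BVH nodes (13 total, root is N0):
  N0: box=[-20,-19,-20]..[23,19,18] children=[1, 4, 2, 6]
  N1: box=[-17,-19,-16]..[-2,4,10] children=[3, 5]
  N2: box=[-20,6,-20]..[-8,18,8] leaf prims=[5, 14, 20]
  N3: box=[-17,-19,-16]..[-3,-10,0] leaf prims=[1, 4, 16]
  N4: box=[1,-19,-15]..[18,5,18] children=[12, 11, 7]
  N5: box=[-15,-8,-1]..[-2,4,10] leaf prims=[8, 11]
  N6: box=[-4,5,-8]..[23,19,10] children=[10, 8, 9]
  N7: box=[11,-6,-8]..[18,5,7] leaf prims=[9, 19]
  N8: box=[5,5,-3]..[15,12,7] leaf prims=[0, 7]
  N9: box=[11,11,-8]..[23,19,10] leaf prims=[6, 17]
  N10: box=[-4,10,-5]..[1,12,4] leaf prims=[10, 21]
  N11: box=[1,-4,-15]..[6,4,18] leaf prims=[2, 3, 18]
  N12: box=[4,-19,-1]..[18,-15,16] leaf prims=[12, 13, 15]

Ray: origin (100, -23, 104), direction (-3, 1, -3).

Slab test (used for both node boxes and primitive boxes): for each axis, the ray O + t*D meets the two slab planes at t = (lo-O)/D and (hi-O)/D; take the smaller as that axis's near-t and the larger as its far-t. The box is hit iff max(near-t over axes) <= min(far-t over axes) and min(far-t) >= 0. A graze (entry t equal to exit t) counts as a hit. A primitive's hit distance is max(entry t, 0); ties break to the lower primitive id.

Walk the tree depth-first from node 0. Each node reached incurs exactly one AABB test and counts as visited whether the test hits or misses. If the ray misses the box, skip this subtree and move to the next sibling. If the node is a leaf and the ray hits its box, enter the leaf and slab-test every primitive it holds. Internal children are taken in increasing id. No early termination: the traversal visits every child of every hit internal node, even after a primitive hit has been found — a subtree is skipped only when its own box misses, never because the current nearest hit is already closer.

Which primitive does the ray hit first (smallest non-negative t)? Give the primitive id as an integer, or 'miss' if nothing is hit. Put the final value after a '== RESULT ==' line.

Trace the traversal:
N0 x:[77/3,40] y:[4,42] z:[86/3,124/3] -> hit [86/3,40], descend [1, 2, 4, 6]
  N1 x:[34,39] y:[4,27] z:[94/3,40] -> miss, prune
  N2 x:[36,40] y:[29,41] z:[32,124/3] -> hit [36,40] leaf, test {P5(miss), P14(miss), P20(miss)}
  N4 x:[82/3,33] y:[4,28] z:[86/3,119/3] -> miss, prune
  N6 x:[77/3,104/3] y:[28,42] z:[94/3,112/3] -> hit [94/3,104/3], descend [8, 9, 10]
    N8 x:[85/3,95/3] y:[28,35] z:[97/3,107/3] -> miss, prune
    N9 x:[77/3,89/3] y:[34,42] z:[94/3,112/3] -> miss, prune
    N10 x:[33,104/3] y:[33,35] z:[100/3,109/3] -> hit [100/3,104/3] leaf, test {P10@t=34, P21(miss)}

Visited [0, 1, 2, 4, 6, 8, 9, 10]. Tests: 8 box, 2 leaf. Nearest: P10.

== RESULT ==
10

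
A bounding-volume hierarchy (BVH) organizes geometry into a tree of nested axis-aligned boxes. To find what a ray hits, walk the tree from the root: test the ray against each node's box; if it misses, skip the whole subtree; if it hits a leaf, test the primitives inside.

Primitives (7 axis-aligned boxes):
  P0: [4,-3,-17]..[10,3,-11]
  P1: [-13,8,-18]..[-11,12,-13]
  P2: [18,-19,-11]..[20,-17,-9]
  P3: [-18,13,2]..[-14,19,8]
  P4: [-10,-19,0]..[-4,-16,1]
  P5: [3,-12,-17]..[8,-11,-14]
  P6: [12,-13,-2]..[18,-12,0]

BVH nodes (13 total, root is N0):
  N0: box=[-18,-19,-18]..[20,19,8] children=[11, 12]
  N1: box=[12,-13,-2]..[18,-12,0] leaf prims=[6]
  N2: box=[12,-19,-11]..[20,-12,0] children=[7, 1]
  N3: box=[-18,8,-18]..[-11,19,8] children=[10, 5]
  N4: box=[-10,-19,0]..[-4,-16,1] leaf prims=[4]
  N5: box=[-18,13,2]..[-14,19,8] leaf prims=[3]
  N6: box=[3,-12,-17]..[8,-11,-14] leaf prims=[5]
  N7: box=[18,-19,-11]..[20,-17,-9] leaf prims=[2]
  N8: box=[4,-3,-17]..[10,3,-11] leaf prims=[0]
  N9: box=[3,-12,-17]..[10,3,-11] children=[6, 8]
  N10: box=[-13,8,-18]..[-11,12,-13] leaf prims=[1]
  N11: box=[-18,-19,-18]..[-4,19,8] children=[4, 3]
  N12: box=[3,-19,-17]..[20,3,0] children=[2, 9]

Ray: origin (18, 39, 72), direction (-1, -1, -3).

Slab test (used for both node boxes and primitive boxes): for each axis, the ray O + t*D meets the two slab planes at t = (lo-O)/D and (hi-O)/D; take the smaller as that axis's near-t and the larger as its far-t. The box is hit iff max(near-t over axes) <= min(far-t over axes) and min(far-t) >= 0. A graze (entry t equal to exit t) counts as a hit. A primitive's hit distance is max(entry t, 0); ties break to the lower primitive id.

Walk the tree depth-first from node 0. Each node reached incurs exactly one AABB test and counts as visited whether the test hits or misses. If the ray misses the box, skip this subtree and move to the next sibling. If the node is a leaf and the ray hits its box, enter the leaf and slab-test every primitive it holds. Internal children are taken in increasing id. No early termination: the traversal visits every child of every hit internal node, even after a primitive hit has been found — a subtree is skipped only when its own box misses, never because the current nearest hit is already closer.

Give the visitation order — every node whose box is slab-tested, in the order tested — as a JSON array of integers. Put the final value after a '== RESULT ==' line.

Walk:
N0 x:[-2,36] y:[20,58] z:[64/3,30] -> hit [64/3,30], descend [11, 12]
  N11 x:[22,36] y:[20,58] z:[64/3,30] -> hit [22,30], descend [3, 4]
    N3 x:[29,36] y:[20,31] z:[64/3,30] -> hit [29,30], descend [5, 10]
      N5 x:[32,36] y:[20,26] z:[64/3,70/3] -> miss, prune
      N10 x:[29,31] y:[27,31] z:[85/3,30] -> hit [29,30] leaf, test {P1@t=29}
    N4 x:[22,28] y:[55,58] z:[71/3,24] -> miss, prune
  N12 x:[-2,15] y:[36,58] z:[24,89/3] -> miss, prune

7 AABB tests over nodes [0, 11, 3, 5, 10, 4, 12]; 1 leaf entered; closest P1.

== RESULT ==
[0, 11, 3, 5, 10, 4, 12]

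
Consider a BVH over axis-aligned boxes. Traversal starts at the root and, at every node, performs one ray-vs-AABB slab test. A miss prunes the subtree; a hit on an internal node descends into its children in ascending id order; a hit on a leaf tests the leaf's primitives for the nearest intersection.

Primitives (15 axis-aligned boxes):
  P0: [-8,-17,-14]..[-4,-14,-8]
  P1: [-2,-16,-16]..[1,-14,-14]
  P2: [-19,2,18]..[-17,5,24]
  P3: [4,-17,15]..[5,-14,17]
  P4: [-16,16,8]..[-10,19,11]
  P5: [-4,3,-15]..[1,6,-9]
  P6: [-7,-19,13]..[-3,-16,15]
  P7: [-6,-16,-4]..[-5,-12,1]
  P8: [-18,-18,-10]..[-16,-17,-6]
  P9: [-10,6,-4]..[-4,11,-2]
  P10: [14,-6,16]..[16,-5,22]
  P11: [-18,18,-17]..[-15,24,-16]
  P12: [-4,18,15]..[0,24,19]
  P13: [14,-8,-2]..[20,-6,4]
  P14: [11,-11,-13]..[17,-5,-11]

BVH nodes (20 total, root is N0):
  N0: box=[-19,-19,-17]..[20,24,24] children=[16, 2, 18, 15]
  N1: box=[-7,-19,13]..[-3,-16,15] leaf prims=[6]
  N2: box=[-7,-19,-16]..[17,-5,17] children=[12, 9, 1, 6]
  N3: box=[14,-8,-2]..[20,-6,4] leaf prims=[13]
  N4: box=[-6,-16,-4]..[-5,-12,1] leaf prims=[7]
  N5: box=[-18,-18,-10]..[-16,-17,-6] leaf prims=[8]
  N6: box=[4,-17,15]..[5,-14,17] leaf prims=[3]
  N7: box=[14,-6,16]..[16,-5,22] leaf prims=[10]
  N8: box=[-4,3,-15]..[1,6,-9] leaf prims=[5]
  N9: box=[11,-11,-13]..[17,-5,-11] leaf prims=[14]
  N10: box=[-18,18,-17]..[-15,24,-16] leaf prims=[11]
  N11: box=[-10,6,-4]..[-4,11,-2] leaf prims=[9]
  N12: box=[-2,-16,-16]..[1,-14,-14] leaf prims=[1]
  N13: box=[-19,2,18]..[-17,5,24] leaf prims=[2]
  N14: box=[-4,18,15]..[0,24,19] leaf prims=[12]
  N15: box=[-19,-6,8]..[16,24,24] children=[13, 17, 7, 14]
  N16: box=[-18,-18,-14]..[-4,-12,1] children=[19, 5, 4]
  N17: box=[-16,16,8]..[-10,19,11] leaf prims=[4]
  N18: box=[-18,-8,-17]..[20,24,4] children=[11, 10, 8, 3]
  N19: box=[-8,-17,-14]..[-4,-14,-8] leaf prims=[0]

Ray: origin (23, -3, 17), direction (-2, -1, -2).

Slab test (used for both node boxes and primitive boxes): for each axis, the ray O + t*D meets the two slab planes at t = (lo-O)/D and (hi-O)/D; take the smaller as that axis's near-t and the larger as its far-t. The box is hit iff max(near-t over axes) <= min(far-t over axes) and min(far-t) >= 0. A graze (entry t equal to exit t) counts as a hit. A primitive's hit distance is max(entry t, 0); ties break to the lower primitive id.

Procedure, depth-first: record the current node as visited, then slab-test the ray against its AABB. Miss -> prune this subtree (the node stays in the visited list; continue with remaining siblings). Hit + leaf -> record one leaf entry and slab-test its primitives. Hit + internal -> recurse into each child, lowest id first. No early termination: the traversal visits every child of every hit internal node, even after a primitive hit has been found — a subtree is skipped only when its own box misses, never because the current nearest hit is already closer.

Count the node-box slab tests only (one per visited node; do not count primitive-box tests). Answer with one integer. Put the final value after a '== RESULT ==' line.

Traverse from the root:
N0 x:[3/2,21] y:[-27,16] z:[-7/2,17] -> hit [3/2,16], descend [2, 15, 16, 18]
  N2 x:[3,15] y:[2,16] z:[0,33/2] -> hit [3,15], descend [1, 6, 9, 12]
    N1 x:[13,15] y:[13,16] z:[1,2] -> miss, prune
    N6 x:[9,19/2] y:[11,14] z:[0,1] -> miss, prune
    N9 x:[3,6] y:[2,8] z:[14,15] -> miss, prune
    N12 x:[11,25/2] y:[11,13] z:[31/2,33/2] -> miss, prune
  N15 x:[7/2,21] y:[-27,3] z:[-7/2,9/2] -> miss, prune
  N16 x:[27/2,41/2] y:[9,15] z:[8,31/2] -> hit [27/2,15], descend [4, 5, 19]
    N4 x:[14,29/2] y:[9,13] z:[8,21/2] -> miss, prune
    N5 x:[39/2,41/2] y:[14,15] z:[23/2,27/2] -> miss, prune
    N19 x:[27/2,31/2] y:[11,14] z:[25/2,31/2] -> hit [27/2,14] leaf, test {P0@t=27/2}
  N18 x:[3/2,41/2] y:[-27,5] z:[13/2,17] -> miss, prune

12 AABB tests over nodes [0, 2, 1, 6, 9, 12, 15, 16, 4, 5, 19, 18]; 1 leaf entered; closest P0.

== RESULT ==
12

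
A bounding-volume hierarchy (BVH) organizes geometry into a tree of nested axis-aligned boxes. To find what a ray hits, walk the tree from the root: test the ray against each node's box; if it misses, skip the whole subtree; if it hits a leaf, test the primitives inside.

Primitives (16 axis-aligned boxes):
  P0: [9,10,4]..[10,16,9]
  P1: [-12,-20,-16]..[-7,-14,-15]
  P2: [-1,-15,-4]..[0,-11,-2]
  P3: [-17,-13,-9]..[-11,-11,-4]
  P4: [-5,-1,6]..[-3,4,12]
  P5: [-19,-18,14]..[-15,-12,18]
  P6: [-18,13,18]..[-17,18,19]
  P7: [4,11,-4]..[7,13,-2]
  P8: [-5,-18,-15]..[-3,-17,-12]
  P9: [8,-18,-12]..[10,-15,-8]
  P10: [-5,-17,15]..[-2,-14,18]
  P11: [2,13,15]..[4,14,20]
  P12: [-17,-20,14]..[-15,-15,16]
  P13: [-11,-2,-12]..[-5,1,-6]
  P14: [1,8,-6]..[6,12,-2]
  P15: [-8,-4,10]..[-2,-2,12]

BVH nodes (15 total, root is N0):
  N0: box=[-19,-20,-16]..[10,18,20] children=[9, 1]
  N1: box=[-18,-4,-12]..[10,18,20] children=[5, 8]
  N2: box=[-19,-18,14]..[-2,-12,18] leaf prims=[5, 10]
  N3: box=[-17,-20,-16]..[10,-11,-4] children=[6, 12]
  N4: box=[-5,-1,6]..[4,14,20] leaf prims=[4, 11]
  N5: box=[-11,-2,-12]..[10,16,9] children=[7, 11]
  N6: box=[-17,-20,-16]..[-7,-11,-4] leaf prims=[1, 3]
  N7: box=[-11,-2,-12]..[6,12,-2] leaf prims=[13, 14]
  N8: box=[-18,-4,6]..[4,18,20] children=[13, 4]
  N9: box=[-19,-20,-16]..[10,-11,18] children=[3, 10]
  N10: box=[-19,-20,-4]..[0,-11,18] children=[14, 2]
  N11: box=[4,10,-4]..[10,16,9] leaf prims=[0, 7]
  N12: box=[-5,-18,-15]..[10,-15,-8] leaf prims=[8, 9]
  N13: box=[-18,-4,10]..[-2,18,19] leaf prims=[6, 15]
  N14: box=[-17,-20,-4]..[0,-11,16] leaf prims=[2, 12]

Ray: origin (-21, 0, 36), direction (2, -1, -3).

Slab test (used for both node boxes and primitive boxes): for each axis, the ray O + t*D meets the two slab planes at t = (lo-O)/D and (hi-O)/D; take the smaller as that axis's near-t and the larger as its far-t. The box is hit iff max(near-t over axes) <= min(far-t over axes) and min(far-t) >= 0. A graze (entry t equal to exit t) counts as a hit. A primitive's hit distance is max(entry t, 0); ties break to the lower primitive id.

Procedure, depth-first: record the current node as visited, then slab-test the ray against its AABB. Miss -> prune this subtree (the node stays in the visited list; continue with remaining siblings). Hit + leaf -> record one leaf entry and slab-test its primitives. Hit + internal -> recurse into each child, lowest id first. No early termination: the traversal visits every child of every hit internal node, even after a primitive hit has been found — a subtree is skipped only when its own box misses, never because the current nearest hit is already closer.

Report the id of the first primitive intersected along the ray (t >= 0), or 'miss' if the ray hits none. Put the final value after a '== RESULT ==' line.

Trace the traversal:
N0 x:[1,31/2] y:[-18,20] z:[16/3,52/3] -> hit [16/3,31/2], descend [1, 9]
  N1 x:[3/2,31/2] y:[-18,4] z:[16/3,16] -> miss, prune
  N9 x:[1,31/2] y:[11,20] z:[6,52/3] -> hit [11,31/2], descend [3, 10]
    N3 x:[2,31/2] y:[11,20] z:[40/3,52/3] -> hit [40/3,31/2], descend [6, 12]
      N6 x:[2,7] y:[11,20] z:[40/3,52/3] -> miss, prune
      N12 x:[8,31/2] y:[15,18] z:[44/3,17] -> hit [15,31/2] leaf, test {P8(miss), P9@t=15}
    N10 x:[1,21/2] y:[11,20] z:[6,40/3] -> miss, prune

Visited [0, 1, 9, 3, 6, 12, 10]. Tests: 7 box, 1 leaf. Nearest: P9.

== RESULT ==
9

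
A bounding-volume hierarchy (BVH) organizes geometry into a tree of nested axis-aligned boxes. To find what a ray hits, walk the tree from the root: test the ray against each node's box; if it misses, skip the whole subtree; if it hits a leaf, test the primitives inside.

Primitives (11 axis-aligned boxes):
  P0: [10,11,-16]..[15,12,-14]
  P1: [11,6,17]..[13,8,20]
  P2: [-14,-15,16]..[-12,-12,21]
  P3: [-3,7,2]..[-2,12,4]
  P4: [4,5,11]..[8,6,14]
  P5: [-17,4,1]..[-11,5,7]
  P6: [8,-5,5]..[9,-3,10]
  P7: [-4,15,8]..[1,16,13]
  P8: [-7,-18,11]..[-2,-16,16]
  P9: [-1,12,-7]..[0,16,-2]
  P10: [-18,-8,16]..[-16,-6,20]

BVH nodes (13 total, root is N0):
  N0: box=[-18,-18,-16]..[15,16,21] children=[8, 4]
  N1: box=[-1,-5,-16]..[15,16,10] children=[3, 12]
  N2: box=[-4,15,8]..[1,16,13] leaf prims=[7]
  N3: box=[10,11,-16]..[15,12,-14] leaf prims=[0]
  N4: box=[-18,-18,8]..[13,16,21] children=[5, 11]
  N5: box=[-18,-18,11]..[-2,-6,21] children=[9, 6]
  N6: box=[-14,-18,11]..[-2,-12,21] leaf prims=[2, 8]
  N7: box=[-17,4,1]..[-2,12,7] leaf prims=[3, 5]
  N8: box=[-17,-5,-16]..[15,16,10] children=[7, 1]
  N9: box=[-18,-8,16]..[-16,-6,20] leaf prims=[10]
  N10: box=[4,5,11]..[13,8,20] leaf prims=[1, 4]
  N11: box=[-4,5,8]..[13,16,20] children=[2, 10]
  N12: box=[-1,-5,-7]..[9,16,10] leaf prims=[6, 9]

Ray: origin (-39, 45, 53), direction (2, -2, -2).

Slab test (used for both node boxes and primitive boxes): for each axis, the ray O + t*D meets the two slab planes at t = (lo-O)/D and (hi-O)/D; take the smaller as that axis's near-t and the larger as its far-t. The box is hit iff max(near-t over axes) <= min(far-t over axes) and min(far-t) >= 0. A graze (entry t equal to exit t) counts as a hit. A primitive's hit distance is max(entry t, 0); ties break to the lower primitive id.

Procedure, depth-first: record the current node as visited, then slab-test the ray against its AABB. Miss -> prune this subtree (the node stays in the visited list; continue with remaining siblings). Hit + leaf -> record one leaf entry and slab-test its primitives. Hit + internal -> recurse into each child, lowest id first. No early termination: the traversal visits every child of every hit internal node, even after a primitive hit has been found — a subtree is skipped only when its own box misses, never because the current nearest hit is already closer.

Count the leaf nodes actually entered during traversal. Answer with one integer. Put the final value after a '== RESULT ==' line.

Trace the traversal:
N0 x:[21/2,27] y:[29/2,63/2] z:[16,69/2] -> hit [16,27], descend [4, 8]
  N4 x:[21/2,26] y:[29/2,63/2] z:[16,45/2] -> hit [16,45/2], descend [5, 11]
    N5 x:[21/2,37/2] y:[51/2,63/2] z:[16,21] -> miss, prune
    N11 x:[35/2,26] y:[29/2,20] z:[33/2,45/2] -> hit [35/2,20], descend [2, 10]
      N2 x:[35/2,20] y:[29/2,15] z:[20,45/2] -> miss, prune
      N10 x:[43/2,26] y:[37/2,20] z:[33/2,21] -> miss, prune
  N8 x:[11,27] y:[29/2,25] z:[43/2,69/2] -> hit [43/2,25], descend [1, 7]
    N1 x:[19,27] y:[29/2,25] z:[43/2,69/2] -> hit [43/2,25], descend [3, 12]
      N3 x:[49/2,27] y:[33/2,17] z:[67/2,69/2] -> miss, prune
      N12 x:[19,24] y:[29/2,25] z:[43/2,30] -> hit [43/2,24] leaf, test {P6@t=24, P9(miss)}
    N7 x:[11,37/2] y:[33/2,41/2] z:[23,26] -> miss, prune

Summary -> nodes [0, 4, 5, 11, 2, 10, 8, 1, 3, 12, 7]; box-tests=11; leaf-entries=1; first=P6

== RESULT ==
1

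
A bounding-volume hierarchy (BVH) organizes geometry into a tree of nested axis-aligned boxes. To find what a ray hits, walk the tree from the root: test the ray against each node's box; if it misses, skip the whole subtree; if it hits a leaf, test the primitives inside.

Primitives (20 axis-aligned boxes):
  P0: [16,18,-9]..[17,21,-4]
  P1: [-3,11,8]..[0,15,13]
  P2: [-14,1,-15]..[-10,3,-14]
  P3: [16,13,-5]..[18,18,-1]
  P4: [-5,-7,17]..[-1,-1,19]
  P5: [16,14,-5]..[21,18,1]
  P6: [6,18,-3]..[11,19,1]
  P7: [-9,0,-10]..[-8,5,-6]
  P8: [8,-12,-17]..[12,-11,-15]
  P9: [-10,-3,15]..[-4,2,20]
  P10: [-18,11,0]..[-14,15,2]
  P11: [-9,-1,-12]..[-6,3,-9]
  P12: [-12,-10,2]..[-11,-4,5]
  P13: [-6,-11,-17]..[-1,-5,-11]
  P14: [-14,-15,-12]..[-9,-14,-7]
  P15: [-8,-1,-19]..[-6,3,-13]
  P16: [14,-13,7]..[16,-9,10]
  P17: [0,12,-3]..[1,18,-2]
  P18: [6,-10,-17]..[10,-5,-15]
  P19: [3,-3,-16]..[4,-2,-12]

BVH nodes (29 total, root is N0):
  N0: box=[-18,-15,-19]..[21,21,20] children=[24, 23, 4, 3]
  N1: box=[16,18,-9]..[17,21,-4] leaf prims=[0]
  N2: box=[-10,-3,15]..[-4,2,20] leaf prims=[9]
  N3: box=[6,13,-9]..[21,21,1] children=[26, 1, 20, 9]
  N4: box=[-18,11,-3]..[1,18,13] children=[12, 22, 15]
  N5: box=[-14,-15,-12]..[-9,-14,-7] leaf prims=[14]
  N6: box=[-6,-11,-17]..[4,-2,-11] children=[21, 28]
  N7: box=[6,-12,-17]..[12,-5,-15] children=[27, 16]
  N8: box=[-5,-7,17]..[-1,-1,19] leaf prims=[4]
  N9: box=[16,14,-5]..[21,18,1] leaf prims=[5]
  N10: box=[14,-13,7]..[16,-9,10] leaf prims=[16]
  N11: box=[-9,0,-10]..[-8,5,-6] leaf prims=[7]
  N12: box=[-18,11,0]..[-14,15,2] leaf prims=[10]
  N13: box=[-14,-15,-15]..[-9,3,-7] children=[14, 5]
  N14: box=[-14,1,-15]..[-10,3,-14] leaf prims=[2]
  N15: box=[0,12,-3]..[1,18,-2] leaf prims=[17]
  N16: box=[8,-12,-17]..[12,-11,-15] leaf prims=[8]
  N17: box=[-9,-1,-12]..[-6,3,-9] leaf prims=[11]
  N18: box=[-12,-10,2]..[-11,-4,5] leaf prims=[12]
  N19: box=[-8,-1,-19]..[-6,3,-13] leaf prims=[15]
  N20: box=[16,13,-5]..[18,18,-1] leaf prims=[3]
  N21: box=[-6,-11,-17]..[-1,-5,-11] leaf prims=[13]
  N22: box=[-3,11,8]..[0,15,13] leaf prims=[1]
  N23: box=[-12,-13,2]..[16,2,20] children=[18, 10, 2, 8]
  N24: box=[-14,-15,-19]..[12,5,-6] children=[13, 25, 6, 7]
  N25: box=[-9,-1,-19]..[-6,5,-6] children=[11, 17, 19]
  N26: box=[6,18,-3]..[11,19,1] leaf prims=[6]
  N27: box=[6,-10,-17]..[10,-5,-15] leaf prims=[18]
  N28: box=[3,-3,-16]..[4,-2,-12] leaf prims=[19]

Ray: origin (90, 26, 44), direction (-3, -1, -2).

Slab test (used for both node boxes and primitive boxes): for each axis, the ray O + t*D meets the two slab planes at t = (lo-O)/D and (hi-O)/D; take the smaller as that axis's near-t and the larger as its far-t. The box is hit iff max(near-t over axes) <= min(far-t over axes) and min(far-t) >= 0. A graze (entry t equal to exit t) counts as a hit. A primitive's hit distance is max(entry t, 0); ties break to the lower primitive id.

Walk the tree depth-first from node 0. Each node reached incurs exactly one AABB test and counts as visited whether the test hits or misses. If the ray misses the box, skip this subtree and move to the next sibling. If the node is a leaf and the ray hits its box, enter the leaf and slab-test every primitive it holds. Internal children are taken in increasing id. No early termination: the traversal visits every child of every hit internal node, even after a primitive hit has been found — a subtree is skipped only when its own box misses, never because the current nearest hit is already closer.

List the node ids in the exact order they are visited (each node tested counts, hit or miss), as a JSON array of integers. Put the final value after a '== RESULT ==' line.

Traverse from the root:
N0 x:[23,36] y:[5,41] z:[12,63/2] -> hit [23,63/2], descend [3, 4, 23, 24]
  N3 x:[23,28] y:[5,13] z:[43/2,53/2] -> miss, prune
  N4 x:[89/3,36] y:[8,15] z:[31/2,47/2] -> miss, prune
  N23 x:[74/3,34] y:[24,39] z:[12,21] -> miss, prune
  N24 x:[26,104/3] y:[21,41] z:[25,63/2] -> hit [26,63/2], descend [6, 7, 13, 25]
    N6 x:[86/3,32] y:[28,37] z:[55/2,61/2] -> hit [86/3,61/2], descend [21, 28]
      N21 x:[91/3,32] y:[31,37] z:[55/2,61/2] -> miss, prune
      N28 x:[86/3,29] y:[28,29] z:[28,30] -> hit [86/3,29] leaf, test {P19@t=86/3}
    N7 x:[26,28] y:[31,38] z:[59/2,61/2] -> miss, prune
    N13 x:[33,104/3] y:[23,41] z:[51/2,59/2] -> miss, prune
    N25 x:[32,33] y:[21,27] z:[25,63/2] -> miss, prune

11 AABB tests over nodes [0, 3, 4, 23, 24, 6, 21, 28, 7, 13, 25]; 1 leaf entered; closest P19.

== RESULT ==
[0, 3, 4, 23, 24, 6, 21, 28, 7, 13, 25]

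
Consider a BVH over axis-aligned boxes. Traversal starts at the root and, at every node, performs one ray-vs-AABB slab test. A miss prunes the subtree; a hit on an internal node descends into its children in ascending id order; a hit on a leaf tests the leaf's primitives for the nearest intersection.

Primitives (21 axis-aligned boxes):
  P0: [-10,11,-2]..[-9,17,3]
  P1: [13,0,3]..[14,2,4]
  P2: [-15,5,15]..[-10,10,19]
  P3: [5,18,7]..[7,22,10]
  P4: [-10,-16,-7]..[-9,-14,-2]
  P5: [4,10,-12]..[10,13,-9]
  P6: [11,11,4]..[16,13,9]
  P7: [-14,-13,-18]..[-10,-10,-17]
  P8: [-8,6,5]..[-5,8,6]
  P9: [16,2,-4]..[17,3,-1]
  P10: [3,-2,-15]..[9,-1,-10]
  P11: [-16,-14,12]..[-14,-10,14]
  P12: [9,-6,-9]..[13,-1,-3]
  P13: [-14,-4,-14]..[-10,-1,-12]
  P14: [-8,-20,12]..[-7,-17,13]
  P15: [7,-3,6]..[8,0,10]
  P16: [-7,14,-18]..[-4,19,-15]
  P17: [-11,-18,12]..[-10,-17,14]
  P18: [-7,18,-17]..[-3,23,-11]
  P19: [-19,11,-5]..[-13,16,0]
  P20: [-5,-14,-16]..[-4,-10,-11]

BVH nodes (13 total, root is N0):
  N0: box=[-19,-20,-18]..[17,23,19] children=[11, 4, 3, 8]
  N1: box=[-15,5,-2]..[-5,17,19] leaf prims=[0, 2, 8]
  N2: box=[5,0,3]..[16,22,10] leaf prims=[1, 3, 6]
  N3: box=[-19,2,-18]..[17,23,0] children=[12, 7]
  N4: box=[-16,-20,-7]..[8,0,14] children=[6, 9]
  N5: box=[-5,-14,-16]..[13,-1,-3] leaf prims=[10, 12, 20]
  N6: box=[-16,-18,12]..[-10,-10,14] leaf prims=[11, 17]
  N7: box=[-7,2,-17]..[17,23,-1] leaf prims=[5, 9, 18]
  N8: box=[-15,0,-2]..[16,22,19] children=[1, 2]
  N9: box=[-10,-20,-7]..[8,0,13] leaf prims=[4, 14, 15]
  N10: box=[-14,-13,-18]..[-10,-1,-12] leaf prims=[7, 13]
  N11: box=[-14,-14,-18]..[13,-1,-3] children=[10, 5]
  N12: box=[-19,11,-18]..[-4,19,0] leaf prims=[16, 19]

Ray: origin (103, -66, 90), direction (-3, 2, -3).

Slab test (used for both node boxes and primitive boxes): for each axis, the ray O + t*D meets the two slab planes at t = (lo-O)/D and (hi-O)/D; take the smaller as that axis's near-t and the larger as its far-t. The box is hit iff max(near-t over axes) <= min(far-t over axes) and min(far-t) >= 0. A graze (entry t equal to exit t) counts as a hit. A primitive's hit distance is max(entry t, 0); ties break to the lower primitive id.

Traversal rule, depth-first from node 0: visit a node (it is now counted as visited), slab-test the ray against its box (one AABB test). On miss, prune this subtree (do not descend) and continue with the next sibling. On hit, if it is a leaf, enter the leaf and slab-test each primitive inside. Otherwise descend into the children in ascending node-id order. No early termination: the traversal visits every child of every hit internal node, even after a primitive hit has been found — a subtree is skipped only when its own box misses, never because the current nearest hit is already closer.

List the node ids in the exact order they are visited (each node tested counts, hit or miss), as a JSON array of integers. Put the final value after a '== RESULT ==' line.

Trace the traversal:
N0 x:[86/3,122/3] y:[23,89/2] z:[71/3,36] -> hit [86/3,36], descend [3, 4, 8, 11]
  N3 x:[86/3,122/3] y:[34,89/2] z:[30,36] -> hit [34,36], descend [7, 12]
    N7 x:[86/3,110/3] y:[34,89/2] z:[91/3,107/3] -> hit [34,107/3] leaf, test {P5(miss), P9(miss), P18(miss)}
    N12 x:[107/3,122/3] y:[77/2,85/2] z:[30,36] -> miss, prune
  N4 x:[95/3,119/3] y:[23,33] z:[76/3,97/3] -> hit [95/3,97/3], descend [6, 9]
    N6 x:[113/3,119/3] y:[24,28] z:[76/3,26] -> miss, prune
    N9 x:[95/3,113/3] y:[23,33] z:[77/3,97/3] -> hit [95/3,97/3] leaf, test {P4(miss), P14(miss), P15(miss)}
  N8 x:[29,118/3] y:[33,44] z:[71/3,92/3] -> miss, prune
  N11 x:[30,39] y:[26,65/2] z:[31,36] -> hit [31,65/2], descend [5, 10]
    N5 x:[30,36] y:[26,65/2] z:[31,106/3] -> hit [31,65/2] leaf, test {P10(miss), P12@t=31, P20(miss)}
    N10 x:[113/3,39] y:[53/2,65/2] z:[34,36] -> miss, prune

Visited [0, 3, 7, 12, 4, 6, 9, 8, 11, 5, 10]. Tests: 11 box, 3 leaf. Nearest: P12.

== RESULT ==
[0, 3, 7, 12, 4, 6, 9, 8, 11, 5, 10]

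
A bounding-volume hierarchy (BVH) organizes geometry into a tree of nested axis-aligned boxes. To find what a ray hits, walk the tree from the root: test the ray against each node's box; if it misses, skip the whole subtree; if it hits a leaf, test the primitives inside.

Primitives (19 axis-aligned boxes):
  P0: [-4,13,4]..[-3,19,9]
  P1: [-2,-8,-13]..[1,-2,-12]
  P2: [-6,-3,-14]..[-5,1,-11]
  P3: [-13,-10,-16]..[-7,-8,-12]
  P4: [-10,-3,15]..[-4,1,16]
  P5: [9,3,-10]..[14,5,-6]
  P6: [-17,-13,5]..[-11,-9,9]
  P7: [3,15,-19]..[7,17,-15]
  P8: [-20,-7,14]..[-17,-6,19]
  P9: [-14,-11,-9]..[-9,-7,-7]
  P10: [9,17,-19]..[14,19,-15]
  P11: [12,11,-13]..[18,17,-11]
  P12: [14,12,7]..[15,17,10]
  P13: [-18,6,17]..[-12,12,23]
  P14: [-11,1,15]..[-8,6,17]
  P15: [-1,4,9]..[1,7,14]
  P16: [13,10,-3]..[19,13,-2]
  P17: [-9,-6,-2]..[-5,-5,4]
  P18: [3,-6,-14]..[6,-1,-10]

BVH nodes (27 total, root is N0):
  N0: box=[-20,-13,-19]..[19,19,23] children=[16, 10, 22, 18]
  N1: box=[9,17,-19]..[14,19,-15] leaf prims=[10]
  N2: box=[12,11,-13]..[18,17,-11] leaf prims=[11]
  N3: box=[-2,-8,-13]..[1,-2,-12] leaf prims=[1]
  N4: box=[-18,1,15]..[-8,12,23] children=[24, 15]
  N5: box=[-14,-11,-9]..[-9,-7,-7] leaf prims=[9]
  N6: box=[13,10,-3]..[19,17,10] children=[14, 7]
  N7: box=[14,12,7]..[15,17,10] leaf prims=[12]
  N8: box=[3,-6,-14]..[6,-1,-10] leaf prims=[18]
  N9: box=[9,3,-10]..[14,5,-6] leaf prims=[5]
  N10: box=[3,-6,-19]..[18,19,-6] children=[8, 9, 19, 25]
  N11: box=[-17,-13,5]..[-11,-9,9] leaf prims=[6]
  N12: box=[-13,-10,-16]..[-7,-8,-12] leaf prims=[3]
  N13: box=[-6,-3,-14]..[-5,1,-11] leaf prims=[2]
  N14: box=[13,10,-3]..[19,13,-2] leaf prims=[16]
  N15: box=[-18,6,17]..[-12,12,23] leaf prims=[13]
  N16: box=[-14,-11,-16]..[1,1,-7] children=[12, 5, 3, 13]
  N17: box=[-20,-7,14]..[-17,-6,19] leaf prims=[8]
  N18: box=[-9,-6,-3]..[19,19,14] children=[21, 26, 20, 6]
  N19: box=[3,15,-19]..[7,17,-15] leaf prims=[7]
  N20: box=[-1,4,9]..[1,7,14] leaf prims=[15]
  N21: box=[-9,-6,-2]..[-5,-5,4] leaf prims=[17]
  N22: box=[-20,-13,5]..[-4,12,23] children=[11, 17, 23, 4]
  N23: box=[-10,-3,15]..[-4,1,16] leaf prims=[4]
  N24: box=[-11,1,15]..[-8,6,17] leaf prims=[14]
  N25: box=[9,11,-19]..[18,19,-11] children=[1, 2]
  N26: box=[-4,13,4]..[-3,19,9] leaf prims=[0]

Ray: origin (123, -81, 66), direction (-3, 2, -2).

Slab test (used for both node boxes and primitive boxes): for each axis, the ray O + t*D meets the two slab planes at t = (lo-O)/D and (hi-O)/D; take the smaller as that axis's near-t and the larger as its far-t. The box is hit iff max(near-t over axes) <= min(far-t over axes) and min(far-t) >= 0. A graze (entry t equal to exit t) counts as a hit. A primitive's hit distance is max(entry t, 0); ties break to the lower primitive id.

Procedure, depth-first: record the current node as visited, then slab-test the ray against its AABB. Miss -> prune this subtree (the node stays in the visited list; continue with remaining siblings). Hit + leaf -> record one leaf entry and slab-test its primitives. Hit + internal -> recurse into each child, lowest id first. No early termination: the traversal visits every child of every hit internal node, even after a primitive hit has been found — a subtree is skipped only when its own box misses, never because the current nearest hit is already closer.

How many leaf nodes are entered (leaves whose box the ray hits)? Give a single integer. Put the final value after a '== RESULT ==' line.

Walk:
N0 x:[104/3,143/3] y:[34,50] z:[43/2,85/2] -> hit [104/3,85/2], descend [10, 16, 18, 22]
  N10 x:[35,40] y:[75/2,50] z:[36,85/2] -> hit [75/2,40], descend [8, 9, 19, 25]
    N8 x:[39,40] y:[75/2,40] z:[38,40] -> hit [39,40] leaf, test {P18@t=39}
    N9 x:[109/3,38] y:[42,43] z:[36,38] -> miss, prune
    N19 x:[116/3,40] y:[48,49] z:[81/2,85/2] -> miss, prune
    N25 x:[35,38] y:[46,50] z:[77/2,85/2] -> miss, prune
  N16 x:[122/3,137/3] y:[35,41] z:[73/2,41] -> hit [122/3,41], descend [3, 5, 12, 13]
    N3 x:[122/3,125/3] y:[73/2,79/2] z:[39,79/2] -> miss, prune
    N5 x:[44,137/3] y:[35,37] z:[73/2,75/2] -> miss, prune
    N12 x:[130/3,136/3] y:[71/2,73/2] z:[39,41] -> miss, prune
    N13 x:[128/3,43] y:[39,41] z:[77/2,40] -> miss, prune
  N18 x:[104/3,44] y:[75/2,50] z:[26,69/2] -> miss, prune
  N22 x:[127/3,143/3] y:[34,93/2] z:[43/2,61/2] -> miss, prune

13 AABB tests over nodes [0, 10, 8, 9, 19, 25, 16, 3, 5, 12, 13, 18, 22]; 1 leaf entered; closest P18.

== RESULT ==
1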